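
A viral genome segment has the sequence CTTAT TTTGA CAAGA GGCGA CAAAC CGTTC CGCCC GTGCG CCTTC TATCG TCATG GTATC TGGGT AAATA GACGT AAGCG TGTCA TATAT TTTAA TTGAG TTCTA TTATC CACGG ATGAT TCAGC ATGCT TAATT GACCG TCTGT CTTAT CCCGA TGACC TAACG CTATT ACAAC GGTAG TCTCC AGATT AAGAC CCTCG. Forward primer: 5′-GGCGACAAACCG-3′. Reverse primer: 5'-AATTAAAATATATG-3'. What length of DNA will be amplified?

Forward primer GGCGACAAACCG is found on the top strand at positions 16–27.
Reverse complement of the reverse primer: CATATATTTTAATT. This occurs on the top strand at positions 84–97.
Product length = (reverse-primer end) − (forward-primer start) + 1 = 97 − 16 + 1 = 82 bp.

82 bp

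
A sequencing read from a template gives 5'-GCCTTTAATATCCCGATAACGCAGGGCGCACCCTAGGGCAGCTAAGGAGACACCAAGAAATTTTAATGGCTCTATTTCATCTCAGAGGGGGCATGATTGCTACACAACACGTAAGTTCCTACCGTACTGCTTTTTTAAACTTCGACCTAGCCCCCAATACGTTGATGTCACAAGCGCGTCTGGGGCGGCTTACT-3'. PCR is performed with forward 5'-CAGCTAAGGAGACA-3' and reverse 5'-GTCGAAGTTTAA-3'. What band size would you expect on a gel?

108 bp

Scanning the template, CAGCTAAGGAGACA occurs at positions 39–52; this primer anneals to the bottom strand there with its 3' end pointing downstream.
Taking the reverse complement of GTCGAAGTTTAA gives TTAAACTTCGAC, found at positions 135–146 on the template; the primer anneals here to the top strand with its 3' end pointing upstream.
The product runs from position 39 to position 146, so its length is 146 − 39 + 1 = 108 bp.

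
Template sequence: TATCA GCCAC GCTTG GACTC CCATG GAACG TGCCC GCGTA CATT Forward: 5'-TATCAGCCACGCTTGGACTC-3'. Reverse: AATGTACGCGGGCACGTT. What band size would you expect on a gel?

Scanning the template, TATCAGCCACGCTTGGACTC occurs at positions 1–20; this primer anneals to the bottom strand there with its 3' end pointing downstream.
Reverse complement of the reverse primer: AACGTGCCCGCGTACATT. This occurs on the top strand at positions 27–44.
Amplicon spans positions 1–44: 44 bp.

44 bp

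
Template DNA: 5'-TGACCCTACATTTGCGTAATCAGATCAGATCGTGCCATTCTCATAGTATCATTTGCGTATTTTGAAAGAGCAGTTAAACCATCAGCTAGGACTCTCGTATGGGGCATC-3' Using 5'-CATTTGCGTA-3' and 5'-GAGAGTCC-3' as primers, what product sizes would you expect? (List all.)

88 bp, 47 bp

The forward primer CATTTGCGTA matches the top strand at positions 9–18, 50–59.
The reverse primer's reverse complement is GGACTCTC, matching at positions 89–96.
Each forward site pairs with the reverse site to give a product ending at position 96: sizes 88, 47 bp.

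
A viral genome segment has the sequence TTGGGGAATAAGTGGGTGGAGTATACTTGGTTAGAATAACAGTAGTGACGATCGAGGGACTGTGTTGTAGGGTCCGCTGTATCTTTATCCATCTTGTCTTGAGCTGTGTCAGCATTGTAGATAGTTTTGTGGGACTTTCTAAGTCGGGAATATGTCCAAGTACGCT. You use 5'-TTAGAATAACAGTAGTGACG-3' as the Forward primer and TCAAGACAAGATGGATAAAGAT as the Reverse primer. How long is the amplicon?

72 bp

Scanning the template, TTAGAATAACAGTAGTGACG occurs at positions 31–50; this primer anneals to the bottom strand there with its 3' end pointing downstream.
Reverse complement of the reverse primer: ATCTTTATCCATCTTGTCTTGA. This occurs on the top strand at positions 81–102.
The product runs from position 31 to position 102, so its length is 102 − 31 + 1 = 72 bp.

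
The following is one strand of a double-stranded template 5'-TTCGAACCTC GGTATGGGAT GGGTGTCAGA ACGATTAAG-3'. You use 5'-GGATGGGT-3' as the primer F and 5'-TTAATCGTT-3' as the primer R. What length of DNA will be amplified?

The forward primer matches the template at positions 17–24.
Reverse complement of the reverse primer: AACGATTAA. This occurs on the top strand at positions 30–38.
The product runs from position 17 to position 38, so its length is 38 − 17 + 1 = 22 bp.

22 bp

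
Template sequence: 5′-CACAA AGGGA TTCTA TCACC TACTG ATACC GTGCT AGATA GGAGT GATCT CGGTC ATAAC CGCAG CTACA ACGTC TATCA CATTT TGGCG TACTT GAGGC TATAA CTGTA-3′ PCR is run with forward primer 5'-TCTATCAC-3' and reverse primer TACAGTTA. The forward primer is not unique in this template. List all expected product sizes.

99 bp, 37 bp

The forward primer TCTATCAC matches the top strand at positions 12–19, 74–81.
The reverse primer's reverse complement is TAACTGTA, matching at positions 103–110.
Each forward site pairs with the reverse site to give a product ending at position 110: sizes 99, 37 bp.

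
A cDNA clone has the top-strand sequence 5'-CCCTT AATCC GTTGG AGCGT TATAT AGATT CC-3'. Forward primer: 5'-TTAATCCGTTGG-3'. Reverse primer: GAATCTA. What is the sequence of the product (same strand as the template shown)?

The forward primer matches the template at positions 4–15.
The reverse primer's reverse complement is TAGATTC, which matches the template at positions 25–31.
The product is the template from position 4 through 31 (28 bp).

5'-TTAATCCGTTGGAGCGTTATATAGATTC-3'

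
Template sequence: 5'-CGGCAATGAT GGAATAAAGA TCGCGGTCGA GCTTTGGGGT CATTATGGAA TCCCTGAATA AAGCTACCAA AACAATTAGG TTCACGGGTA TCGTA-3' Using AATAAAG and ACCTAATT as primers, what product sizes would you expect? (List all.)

69 bp, 25 bp

The forward primer AATAAAG matches the top strand at positions 13–19, 57–63.
The reverse primer's reverse complement is AATTAGGT, matching at positions 74–81.
Each forward site pairs with the reverse site to give a product ending at position 81: sizes 69, 25 bp.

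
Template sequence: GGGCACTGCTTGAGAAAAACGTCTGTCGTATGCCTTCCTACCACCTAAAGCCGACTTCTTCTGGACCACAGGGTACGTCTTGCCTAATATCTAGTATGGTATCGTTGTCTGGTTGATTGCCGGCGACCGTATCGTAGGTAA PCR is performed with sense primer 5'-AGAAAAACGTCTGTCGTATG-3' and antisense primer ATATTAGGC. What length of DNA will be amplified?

Forward primer AGAAAAACGTCTGTCGTATG is found on the top strand at positions 13–32.
Taking the reverse complement of ATATTAGGC gives GCCTAATAT, found at positions 82–90 on the template; the primer anneals here to the top strand with its 3' end pointing upstream.
Product length = (reverse-primer end) − (forward-primer start) + 1 = 90 − 13 + 1 = 78 bp.

78 bp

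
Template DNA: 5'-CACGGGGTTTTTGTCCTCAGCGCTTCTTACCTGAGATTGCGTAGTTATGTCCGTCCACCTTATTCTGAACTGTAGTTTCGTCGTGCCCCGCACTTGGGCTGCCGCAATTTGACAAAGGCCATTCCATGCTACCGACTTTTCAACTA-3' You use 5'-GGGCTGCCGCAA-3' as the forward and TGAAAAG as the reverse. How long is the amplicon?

Scanning the template, GGGCTGCCGCAA occurs at positions 96–107; this primer anneals to the bottom strand there with its 3' end pointing downstream.
The reverse primer's reverse complement is CTTTTCA, which matches the template at positions 136–142.
Amplicon spans positions 96–142: 47 bp.

47 bp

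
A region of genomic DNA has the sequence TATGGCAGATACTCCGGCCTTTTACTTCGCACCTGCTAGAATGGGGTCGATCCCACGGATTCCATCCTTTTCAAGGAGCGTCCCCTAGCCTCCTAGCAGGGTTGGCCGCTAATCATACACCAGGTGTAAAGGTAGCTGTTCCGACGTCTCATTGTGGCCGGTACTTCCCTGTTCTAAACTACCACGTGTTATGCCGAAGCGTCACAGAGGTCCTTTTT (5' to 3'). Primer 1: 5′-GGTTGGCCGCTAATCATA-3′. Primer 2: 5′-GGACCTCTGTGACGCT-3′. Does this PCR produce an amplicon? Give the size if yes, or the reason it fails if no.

Primer 1 (GGTTGGCCGCTAATCATA) matches the top strand at positions 100–117; it acts as a forward primer.
Primer 2's reverse complement is AGCGTCACAGAGGTCC, matching the top strand at positions 198–213; it acts as a reverse primer.
The 3' ends face each other across positions 100–213, giving a 114 bp product.

Yes — a 114 bp product.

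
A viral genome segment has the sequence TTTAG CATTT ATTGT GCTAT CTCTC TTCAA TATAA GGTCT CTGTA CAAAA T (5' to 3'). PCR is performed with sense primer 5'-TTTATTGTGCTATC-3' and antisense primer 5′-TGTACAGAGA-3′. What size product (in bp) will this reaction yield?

Scanning the template, TTTATTGTGCTATC occurs at positions 8–21; this primer anneals to the bottom strand there with its 3' end pointing downstream.
Taking the reverse complement of TGTACAGAGA gives TCTCTGTACA, found at positions 38–47 on the template; the primer anneals here to the top strand with its 3' end pointing upstream.
Product length = (reverse-primer end) − (forward-primer start) + 1 = 47 − 8 + 1 = 40 bp.

40 bp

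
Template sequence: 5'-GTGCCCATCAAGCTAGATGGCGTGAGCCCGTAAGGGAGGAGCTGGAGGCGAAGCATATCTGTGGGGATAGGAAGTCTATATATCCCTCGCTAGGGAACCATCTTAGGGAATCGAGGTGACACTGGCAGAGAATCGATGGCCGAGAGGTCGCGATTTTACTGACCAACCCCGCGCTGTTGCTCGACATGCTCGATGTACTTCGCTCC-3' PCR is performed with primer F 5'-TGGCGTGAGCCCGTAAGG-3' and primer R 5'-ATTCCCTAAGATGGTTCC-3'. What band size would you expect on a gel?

94 bp

Scanning the template, TGGCGTGAGCCCGTAAGG occurs at positions 18–35; this primer anneals to the bottom strand there with its 3' end pointing downstream.
The reverse primer's reverse complement is GGAACCATCTTAGGGAAT, which matches the template at positions 94–111.
Amplicon spans positions 18–111: 94 bp.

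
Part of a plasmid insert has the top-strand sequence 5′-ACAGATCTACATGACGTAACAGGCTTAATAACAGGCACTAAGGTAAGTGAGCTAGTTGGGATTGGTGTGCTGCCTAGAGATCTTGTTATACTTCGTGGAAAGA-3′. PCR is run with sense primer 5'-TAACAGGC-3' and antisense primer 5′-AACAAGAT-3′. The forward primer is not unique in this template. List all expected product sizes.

The forward primer TAACAGGC matches the top strand at positions 17–24, 29–36.
The reverse primer's reverse complement is ATCTTGTT, matching at positions 80–87.
Each forward site pairs with the reverse site to give a product ending at position 87: sizes 71, 59 bp.

71 bp, 59 bp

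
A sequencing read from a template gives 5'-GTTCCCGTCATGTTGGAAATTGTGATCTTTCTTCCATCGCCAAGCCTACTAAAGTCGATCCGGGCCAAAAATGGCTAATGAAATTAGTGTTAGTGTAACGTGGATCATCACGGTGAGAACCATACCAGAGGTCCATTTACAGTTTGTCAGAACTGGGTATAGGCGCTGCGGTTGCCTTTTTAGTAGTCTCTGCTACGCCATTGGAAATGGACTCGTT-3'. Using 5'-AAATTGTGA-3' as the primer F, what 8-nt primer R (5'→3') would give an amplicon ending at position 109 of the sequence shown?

The forward primer binds at positions 17–25; the product's 3' end on the top strand is position 109.
The reverse primer anneals to the top strand over positions 102–109, i.e. to GGATCATC.
Its sequence written 5'→3' is the reverse complement: GATGATCC.

5'-GATGATCC-3'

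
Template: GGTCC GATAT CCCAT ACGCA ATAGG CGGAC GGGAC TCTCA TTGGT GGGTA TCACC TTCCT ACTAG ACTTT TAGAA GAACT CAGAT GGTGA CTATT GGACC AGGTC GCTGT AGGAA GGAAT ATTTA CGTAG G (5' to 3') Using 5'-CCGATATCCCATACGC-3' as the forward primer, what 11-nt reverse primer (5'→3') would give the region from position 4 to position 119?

The product's 3' end on the top strand is position 119.
The reverse primer anneals to the top strand over positions 109–119, i.e. to GTAGGAAGGAA.
Its sequence written 5'→3' is the reverse complement: TTCCTTCCTAC.

5'-TTCCTTCCTAC-3'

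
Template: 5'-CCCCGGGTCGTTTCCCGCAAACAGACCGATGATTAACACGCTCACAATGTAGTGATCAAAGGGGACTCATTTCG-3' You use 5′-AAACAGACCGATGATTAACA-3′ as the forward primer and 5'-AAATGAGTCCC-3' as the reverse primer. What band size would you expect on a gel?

54 bp

The forward primer matches the template at positions 19–38.
Reverse complement of the reverse primer: GGGACTCATTT. This occurs on the top strand at positions 62–72.
The product runs from position 19 to position 72, so its length is 72 − 19 + 1 = 54 bp.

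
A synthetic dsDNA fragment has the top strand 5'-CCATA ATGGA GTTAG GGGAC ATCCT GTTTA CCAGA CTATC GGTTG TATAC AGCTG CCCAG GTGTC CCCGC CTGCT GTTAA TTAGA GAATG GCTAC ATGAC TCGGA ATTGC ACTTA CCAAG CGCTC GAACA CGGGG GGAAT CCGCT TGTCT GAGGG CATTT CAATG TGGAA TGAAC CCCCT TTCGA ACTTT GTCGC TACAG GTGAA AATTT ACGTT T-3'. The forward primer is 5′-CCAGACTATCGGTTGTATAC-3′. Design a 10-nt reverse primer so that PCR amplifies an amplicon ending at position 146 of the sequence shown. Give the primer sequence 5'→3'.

5'-AAGCGGATTC-3'

The forward primer binds at positions 31–50; the product's 3' end on the top strand is position 146.
The reverse primer anneals to the top strand over positions 137–146, i.e. to GAATCCGCTT.
Its sequence written 5'→3' is the reverse complement: AAGCGGATTC.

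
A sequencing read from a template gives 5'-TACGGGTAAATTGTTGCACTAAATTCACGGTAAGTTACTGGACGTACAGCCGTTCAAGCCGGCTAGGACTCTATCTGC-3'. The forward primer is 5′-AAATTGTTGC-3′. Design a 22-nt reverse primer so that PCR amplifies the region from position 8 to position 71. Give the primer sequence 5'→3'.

5'-GAGTCCTAGCCGGCTTGAACGG-3'

The product's 3' end on the top strand is position 71.
The reverse primer anneals to the top strand over positions 50–71, i.e. to CCGTTCAAGCCGGCTAGGACTC.
Its sequence written 5'→3' is the reverse complement: GAGTCCTAGCCGGCTTGAACGG.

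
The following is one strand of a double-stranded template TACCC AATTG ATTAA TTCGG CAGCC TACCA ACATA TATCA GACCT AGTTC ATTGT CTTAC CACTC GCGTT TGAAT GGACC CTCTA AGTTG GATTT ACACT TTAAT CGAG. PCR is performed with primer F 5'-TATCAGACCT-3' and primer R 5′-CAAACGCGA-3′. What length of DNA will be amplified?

Forward primer TATCAGACCT is found on the top strand at positions 36–45.
Reverse complement of the reverse primer: TCGCGTTTG. This occurs on the top strand at positions 64–72.
Amplicon spans positions 36–72: 37 bp.

37 bp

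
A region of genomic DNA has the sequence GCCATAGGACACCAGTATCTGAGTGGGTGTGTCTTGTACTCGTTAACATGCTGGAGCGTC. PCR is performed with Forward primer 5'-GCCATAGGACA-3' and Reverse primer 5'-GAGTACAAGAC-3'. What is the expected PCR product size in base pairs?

41 bp

Forward primer GCCATAGGACA is found on the top strand at positions 1–11.
The reverse primer's reverse complement is GTCTTGTACTC, which matches the template at positions 31–41.
Product length = (reverse-primer end) − (forward-primer start) + 1 = 41 − 1 + 1 = 41 bp.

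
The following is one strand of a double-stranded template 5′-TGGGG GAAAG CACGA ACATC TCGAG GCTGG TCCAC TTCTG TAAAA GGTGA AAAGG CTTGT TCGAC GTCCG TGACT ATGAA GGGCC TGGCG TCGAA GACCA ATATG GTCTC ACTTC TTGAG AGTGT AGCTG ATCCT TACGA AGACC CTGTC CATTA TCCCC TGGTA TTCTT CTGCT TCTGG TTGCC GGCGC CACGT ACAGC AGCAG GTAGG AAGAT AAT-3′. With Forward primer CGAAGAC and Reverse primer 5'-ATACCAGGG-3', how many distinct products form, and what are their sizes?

Two products: 75 bp, 29 bp

The forward primer CGAAGAC matches the top strand at positions 92–98, 138–144.
The reverse primer's reverse complement is CCCTGGTAT, matching at positions 158–166.
Each forward site pairs with the reverse site to give a product ending at position 166: sizes 75, 29 bp.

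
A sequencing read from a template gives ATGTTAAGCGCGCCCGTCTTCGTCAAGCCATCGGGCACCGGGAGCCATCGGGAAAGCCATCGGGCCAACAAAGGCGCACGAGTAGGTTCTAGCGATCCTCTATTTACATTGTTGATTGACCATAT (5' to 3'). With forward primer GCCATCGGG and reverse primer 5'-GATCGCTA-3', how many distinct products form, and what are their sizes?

Three products: 71 bp, 54 bp, 42 bp

The forward primer GCCATCGGG matches the top strand at positions 27–35, 44–52, 56–64.
The reverse primer's reverse complement is TAGCGATC, matching at positions 90–97.
Each forward site pairs with the reverse site to give a product ending at position 97: sizes 71, 54, 42 bp.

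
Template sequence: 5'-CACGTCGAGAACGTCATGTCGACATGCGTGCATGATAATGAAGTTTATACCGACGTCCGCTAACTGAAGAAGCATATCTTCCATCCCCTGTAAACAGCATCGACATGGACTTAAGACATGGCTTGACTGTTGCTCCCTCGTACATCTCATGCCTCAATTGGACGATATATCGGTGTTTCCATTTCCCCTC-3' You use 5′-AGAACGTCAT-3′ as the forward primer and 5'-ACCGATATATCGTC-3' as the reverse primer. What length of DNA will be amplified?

167 bp

Forward primer AGAACGTCAT is found on the top strand at positions 8–17.
The reverse primer's reverse complement is GACGATATATCGGT, which matches the template at positions 161–174.
Amplicon spans positions 8–174: 167 bp.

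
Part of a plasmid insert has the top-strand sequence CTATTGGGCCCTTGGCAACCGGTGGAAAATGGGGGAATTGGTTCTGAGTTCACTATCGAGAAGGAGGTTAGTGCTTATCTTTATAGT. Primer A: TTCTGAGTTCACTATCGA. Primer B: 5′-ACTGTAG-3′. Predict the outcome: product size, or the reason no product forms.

Primer B (ACTGTAG) does not match the top strand, and its reverse complement CTACAGT does not match either.
With no annealing site for primer B, no amplification occurs.

No product — primer B has no binding site in the template.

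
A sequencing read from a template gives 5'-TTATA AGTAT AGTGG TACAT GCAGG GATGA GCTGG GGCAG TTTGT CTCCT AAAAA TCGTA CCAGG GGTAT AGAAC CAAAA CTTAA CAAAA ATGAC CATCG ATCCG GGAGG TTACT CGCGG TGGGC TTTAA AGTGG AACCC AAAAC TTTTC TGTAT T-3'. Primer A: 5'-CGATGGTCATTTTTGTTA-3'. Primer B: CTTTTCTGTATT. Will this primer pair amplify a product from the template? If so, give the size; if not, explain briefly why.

Primer A (CGATGGTCATTTTTGTTA) has reverse complement TAACAAAAATGACCATCG, which matches the top strand at positions 83–100; primer A anneals to the top strand there with its 3' end pointing upstream toward position 83.
Primer B (CTTTTCTGTATT) matches the top strand directly at positions 145–156; it anneals to the bottom strand with its 3' end pointing downstream toward position 156.
The 3' ends diverge (primer A extends toward position 1, primer B toward position 156), so the primers never converge on a shared product.

No product — the primers' 3' ends point away from each other.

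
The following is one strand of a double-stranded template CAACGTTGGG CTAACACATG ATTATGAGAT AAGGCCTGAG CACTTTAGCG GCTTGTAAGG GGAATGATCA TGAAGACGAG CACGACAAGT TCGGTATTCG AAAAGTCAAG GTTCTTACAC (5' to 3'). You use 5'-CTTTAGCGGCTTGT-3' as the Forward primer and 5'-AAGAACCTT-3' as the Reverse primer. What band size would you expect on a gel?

The forward primer matches the template at positions 43–56.
Taking the reverse complement of AAGAACCTT gives AAGGTTCTT, found at positions 108–116 on the template; the primer anneals here to the top strand with its 3' end pointing upstream.
Amplicon spans positions 43–116: 74 bp.

74 bp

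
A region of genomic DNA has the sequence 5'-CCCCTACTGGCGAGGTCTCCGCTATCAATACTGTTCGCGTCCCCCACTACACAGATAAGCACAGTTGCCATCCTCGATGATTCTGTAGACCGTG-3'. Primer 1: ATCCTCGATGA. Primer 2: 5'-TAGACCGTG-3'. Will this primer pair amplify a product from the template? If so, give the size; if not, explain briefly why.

No product — both primers anneal to the same strand and extend in the same direction.

Primer 1 (ATCCTCGATGA) matches the top strand at positions 70–80 (3' end points downstream).
Primer 2 (TAGACCGTG) also matches the top strand directly, at positions 86–94 — its reverse complement CACGGTCTA is not present.
Both primers anneal to the bottom strand with 3' ends pointing the same way, so neither can prime synthesis back toward the other.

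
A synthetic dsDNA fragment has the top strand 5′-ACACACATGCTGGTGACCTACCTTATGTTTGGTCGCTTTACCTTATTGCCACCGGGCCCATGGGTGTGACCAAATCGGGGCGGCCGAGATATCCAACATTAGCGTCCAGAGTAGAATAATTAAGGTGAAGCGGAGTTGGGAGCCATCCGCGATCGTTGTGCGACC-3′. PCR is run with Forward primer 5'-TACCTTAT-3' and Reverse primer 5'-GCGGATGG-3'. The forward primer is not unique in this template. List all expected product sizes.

The forward primer TACCTTAT matches the top strand at positions 19–26, 39–46.
The reverse primer's reverse complement is CCATCCGC, matching at positions 143–150.
Each forward site pairs with the reverse site to give a product ending at position 150: sizes 132, 112 bp.

132 bp, 112 bp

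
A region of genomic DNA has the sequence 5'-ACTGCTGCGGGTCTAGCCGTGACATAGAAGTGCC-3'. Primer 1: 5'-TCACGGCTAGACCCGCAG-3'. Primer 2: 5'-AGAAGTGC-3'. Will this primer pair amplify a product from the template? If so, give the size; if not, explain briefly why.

Primer 1 (TCACGGCTAGACCCGCAG) has reverse complement CTGCGGGTCTAGCCGTGA, which matches the top strand at positions 5–22; primer 1 anneals to the top strand there with its 3' end pointing upstream toward position 5.
Primer 2 (AGAAGTGC) matches the top strand directly at positions 26–33; it anneals to the bottom strand with its 3' end pointing downstream toward position 33.
The 3' ends diverge (primer 1 extends toward position 1, primer 2 toward position 34), so the primers never converge on a shared product.

No product — the primers' 3' ends point away from each other.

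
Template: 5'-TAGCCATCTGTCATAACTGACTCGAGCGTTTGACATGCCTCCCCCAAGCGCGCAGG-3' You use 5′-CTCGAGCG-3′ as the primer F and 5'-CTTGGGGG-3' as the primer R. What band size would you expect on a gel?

Forward primer CTCGAGCG is found on the top strand at positions 21–28.
The reverse primer's reverse complement is CCCCCAAG, which matches the template at positions 41–48.
The product runs from position 21 to position 48, so its length is 48 − 21 + 1 = 28 bp.

28 bp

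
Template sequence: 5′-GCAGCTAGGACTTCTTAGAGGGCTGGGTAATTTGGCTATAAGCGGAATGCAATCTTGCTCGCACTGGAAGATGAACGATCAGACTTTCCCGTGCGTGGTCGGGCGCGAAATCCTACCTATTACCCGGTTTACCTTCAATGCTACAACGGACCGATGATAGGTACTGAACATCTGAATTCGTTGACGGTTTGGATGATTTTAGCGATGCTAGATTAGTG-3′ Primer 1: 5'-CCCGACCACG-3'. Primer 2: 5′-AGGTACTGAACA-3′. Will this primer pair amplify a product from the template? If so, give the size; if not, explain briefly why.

No product — the primers' 3' ends point away from each other.

Primer 1 (CCCGACCACG) has reverse complement CGTGGTCGGG, which matches the top strand at positions 94–103; primer 1 anneals to the top strand there with its 3' end pointing upstream toward position 94.
Primer 2 (AGGTACTGAACA) matches the top strand directly at positions 159–170; it anneals to the bottom strand with its 3' end pointing downstream toward position 170.
The 3' ends diverge (primer 1 extends toward position 1, primer 2 toward position 218), so the primers never converge on a shared product.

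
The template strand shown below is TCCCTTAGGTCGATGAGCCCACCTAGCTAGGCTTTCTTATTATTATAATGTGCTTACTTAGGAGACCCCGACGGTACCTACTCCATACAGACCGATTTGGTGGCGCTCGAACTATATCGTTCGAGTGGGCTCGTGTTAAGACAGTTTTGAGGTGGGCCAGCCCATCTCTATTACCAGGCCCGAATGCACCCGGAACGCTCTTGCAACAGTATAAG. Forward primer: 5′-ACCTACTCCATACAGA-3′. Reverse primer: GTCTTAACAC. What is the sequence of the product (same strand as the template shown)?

Forward primer ACCTACTCCATACAGA is found on the top strand at positions 76–91.
The reverse primer's reverse complement is GTGTTAAGAC, which matches the template at positions 133–142.
The product is the template from position 76 through 142 (67 bp).

5'-ACCTACTCCATACAGACCGATTTGGTGGCGCTCGAACTATATCGTTCGAGTGGGCTCGTGTTAAGAC-3'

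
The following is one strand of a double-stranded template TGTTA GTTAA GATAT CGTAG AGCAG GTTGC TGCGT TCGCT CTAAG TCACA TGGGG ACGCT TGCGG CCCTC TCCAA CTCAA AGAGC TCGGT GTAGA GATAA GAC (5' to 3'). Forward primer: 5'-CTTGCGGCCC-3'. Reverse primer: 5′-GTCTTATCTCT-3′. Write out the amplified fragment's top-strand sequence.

The forward primer matches the template at positions 59–68.
Reverse complement of the reverse primer: AGAGATAAGAC. This occurs on the top strand at positions 93–103.
The product is the template from position 59 through 103 (45 bp).

5'-CTTGCGGCCCTCTCCAACTCAAAGAGCTCGGTGTAGAGATAAGAC-3'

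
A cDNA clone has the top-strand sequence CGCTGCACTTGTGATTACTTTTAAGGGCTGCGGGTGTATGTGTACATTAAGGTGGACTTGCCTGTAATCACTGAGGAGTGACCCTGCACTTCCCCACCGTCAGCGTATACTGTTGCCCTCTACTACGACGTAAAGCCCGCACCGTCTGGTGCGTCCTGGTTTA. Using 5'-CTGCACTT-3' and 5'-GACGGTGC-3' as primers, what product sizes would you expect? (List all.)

144 bp, 63 bp

The forward primer CTGCACTT matches the top strand at positions 3–10, 84–91.
The reverse primer's reverse complement is GCACCGTC, matching at positions 139–146.
Each forward site pairs with the reverse site to give a product ending at position 146: sizes 144, 63 bp.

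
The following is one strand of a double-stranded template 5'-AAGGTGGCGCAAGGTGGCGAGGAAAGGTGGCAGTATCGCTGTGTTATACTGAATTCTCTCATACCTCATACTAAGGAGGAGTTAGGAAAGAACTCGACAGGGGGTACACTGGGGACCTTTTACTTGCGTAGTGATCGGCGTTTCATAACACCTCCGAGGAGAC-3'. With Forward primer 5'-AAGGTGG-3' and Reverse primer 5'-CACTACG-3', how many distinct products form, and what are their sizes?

Three products: 133 bp, 123 bp, 110 bp

The forward primer AAGGTGG matches the top strand at positions 1–7, 11–17, 24–30.
The reverse primer's reverse complement is CGTAGTG, matching at positions 127–133.
Each forward site pairs with the reverse site to give a product ending at position 133: sizes 133, 123, 110 bp.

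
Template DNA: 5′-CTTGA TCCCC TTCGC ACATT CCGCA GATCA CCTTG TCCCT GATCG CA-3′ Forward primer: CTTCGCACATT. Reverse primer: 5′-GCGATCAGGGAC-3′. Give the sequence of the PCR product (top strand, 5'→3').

5'-CTTCGCACATTCCGCAGATCACCTTGTCCCTGATCGC-3'

The forward primer matches the template at positions 10–20.
Reverse complement of the reverse primer: GTCCCTGATCGC. This occurs on the top strand at positions 35–46.
The product is the template from position 10 through 46 (37 bp).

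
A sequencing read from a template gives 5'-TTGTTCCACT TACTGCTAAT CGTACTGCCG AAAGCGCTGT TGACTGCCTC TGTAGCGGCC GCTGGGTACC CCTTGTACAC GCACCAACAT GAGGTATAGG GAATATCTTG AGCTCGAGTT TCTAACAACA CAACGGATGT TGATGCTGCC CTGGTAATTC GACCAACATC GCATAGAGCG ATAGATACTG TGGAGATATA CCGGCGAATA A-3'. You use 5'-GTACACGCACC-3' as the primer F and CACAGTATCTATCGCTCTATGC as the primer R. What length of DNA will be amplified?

118 bp

Scanning the template, GTACACGCACC occurs at positions 75–85; this primer anneals to the bottom strand there with its 3' end pointing downstream.
Reverse complement of the reverse primer: GCATAGAGCGATAGATACTGTG. This occurs on the top strand at positions 171–192.
Product length = (reverse-primer end) − (forward-primer start) + 1 = 192 − 75 + 1 = 118 bp.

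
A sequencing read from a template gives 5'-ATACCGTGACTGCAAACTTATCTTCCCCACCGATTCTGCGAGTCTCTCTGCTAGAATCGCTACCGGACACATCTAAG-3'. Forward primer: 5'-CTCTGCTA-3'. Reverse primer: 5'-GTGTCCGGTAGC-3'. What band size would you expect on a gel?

Scanning the template, CTCTGCTA occurs at positions 46–53; this primer anneals to the bottom strand there with its 3' end pointing downstream.
Taking the reverse complement of GTGTCCGGTAGC gives GCTACCGGACAC, found at positions 59–70 on the template; the primer anneals here to the top strand with its 3' end pointing upstream.
Amplicon spans positions 46–70: 25 bp.

25 bp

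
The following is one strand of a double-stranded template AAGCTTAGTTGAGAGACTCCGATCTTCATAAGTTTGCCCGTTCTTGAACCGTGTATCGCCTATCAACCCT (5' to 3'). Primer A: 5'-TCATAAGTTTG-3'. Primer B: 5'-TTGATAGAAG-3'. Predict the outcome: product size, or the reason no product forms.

Primer B (TTGATAGAAG) does not match the top strand, and its reverse complement CTTCTATCAA does not match either.
With no annealing site for primer B, no amplification occurs.

No product — primer B has no binding site in the template.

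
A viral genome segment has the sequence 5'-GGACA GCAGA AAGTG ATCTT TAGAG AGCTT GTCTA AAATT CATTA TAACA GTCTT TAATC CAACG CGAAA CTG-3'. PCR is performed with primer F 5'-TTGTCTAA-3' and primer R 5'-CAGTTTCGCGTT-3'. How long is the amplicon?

Scanning the template, TTGTCTAA occurs at positions 29–36; this primer anneals to the bottom strand there with its 3' end pointing downstream.
The reverse primer's reverse complement is AACGCGAAACTG, which matches the template at positions 62–73.
Product length = (reverse-primer end) − (forward-primer start) + 1 = 73 − 29 + 1 = 45 bp.

45 bp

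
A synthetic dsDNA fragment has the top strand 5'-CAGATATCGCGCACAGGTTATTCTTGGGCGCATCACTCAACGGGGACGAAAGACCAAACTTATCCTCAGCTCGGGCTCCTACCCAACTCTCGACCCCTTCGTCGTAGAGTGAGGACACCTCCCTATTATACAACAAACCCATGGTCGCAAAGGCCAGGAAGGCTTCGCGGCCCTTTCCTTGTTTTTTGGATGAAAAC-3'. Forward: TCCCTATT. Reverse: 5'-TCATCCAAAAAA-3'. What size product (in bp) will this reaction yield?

Forward primer TCCCTATT is found on the top strand at positions 120–127.
Reverse complement of the reverse primer: TTTTTTGGATGA. This occurs on the top strand at positions 182–193.
Product length = (reverse-primer end) − (forward-primer start) + 1 = 193 − 120 + 1 = 74 bp.

74 bp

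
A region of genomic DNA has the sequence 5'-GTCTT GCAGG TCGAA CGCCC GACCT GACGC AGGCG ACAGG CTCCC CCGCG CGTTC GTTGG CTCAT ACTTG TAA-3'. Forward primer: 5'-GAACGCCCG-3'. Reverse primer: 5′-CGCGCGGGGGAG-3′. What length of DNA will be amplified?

40 bp

Scanning the template, GAACGCCCG occurs at positions 13–21; this primer anneals to the bottom strand there with its 3' end pointing downstream.
The reverse primer's reverse complement is CTCCCCCGCGCG, which matches the template at positions 41–52.
The product runs from position 13 to position 52, so its length is 52 − 13 + 1 = 40 bp.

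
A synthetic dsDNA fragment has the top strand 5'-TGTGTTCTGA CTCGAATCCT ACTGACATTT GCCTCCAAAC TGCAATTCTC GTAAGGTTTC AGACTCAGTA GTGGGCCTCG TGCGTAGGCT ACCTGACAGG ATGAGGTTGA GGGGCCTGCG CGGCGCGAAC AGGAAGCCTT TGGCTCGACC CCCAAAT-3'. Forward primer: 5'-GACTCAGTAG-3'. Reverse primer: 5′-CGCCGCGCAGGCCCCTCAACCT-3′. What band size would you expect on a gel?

The forward primer matches the template at positions 62–71.
Taking the reverse complement of CGCCGCGCAGGCCCCTCAACCT gives AGGTTGAGGGGCCTGCGCGGCG, found at positions 104–125 on the template; the primer anneals here to the top strand with its 3' end pointing upstream.
Product length = (reverse-primer end) − (forward-primer start) + 1 = 125 − 62 + 1 = 64 bp.

64 bp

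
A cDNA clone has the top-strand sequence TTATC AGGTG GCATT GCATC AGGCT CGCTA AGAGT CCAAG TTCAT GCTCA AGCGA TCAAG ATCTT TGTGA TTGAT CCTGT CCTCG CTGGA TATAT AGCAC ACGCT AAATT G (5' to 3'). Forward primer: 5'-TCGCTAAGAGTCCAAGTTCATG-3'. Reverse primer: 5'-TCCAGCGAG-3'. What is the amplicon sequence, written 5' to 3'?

Forward primer TCGCTAAGAGTCCAAGTTCATG is found on the top strand at positions 25–46.
Taking the reverse complement of TCCAGCGAG gives CTCGCTGGA, found at positions 82–90 on the template; the primer anneals here to the top strand with its 3' end pointing upstream.
The product is the template from position 25 through 90 (66 bp).

5'-TCGCTAAGAGTCCAAGTTCATGCTCAAGCGATCAAGATCTTTGTGATTGATCCTGTCCTCGCTGGA-3'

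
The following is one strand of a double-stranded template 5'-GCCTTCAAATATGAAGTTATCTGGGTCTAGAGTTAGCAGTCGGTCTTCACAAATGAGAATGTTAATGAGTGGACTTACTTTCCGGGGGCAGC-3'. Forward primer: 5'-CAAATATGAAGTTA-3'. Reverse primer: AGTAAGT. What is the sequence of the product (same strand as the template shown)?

5'-CAAATATGAAGTTATCTGGGTCTAGAGTTAGCAGTCGGTCTTCACAAATGAGAATGTTAATGAGTGGACTTACT-3'

The forward primer matches the template at positions 6–19.
Taking the reverse complement of AGTAAGT gives ACTTACT, found at positions 73–79 on the template; the primer anneals here to the top strand with its 3' end pointing upstream.
The product is the template from position 6 through 79 (74 bp).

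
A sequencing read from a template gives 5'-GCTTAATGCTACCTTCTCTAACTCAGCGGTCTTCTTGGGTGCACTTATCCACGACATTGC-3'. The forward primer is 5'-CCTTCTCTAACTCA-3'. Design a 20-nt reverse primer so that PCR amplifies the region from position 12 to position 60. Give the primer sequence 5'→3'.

The product's 3' end on the top strand is position 60.
The reverse primer anneals to the top strand over positions 41–60, i.e. to GCACTTATCCACGACATTGC.
Its sequence written 5'→3' is the reverse complement: GCAATGTCGTGGATAAGTGC.

5'-GCAATGTCGTGGATAAGTGC-3'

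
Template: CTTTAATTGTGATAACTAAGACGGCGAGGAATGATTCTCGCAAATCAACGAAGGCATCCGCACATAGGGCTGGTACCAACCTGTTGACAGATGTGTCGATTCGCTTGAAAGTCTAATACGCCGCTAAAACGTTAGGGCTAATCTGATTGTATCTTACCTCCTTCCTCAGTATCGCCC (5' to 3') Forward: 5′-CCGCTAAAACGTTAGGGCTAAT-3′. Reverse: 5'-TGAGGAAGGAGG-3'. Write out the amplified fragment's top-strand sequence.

5'-CCGCTAAAACGTTAGGGCTAATCTGATTGTATCTTACCTCCTTCCTCA-3'

Forward primer CCGCTAAAACGTTAGGGCTAAT is found on the top strand at positions 121–142.
The reverse primer's reverse complement is CCTCCTTCCTCA, which matches the template at positions 157–168.
The product is the template from position 121 through 168 (48 bp).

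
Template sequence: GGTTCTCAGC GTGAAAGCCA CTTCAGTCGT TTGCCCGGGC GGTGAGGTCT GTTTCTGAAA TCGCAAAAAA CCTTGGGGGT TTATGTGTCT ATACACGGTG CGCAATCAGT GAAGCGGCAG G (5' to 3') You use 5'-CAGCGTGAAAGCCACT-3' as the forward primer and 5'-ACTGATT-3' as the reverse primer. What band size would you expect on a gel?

104 bp

Scanning the template, CAGCGTGAAAGCCACT occurs at positions 7–22; this primer anneals to the bottom strand there with its 3' end pointing downstream.
The reverse primer's reverse complement is AATCAGT, which matches the template at positions 104–110.
Product length = (reverse-primer end) − (forward-primer start) + 1 = 110 − 7 + 1 = 104 bp.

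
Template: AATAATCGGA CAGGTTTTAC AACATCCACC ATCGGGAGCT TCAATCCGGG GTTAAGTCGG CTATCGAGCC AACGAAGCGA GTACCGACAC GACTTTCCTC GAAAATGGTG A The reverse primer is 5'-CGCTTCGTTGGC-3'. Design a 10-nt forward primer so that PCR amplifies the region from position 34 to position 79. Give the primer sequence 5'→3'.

The reverse primer's reverse complement GCCAACGAAGCG matches the template at positions 68–79; the product starts at position 34.
The forward primer is identical to the top strand over positions 34–43: GGGAGCTTCA.

5'-GGGAGCTTCA-3'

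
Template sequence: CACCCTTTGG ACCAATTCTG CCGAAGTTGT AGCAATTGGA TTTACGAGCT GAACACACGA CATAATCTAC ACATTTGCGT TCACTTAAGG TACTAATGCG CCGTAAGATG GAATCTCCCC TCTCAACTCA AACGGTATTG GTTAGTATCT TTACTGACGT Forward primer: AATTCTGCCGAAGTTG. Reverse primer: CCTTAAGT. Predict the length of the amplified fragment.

77 bp

The forward primer matches the template at positions 14–29.
Taking the reverse complement of CCTTAAGT gives ACTTAAGG, found at positions 83–90 on the template; the primer anneals here to the top strand with its 3' end pointing upstream.
The product runs from position 14 to position 90, so its length is 90 − 14 + 1 = 77 bp.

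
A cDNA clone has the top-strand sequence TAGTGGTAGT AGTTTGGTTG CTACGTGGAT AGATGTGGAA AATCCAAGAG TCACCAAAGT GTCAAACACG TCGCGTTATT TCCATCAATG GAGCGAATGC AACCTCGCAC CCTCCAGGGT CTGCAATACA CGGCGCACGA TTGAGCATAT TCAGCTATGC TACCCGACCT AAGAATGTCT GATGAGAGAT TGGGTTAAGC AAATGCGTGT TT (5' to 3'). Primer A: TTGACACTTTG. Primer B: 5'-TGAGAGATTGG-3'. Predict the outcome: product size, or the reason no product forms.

Primer A (TTGACACTTTG) has reverse complement CAAAGTGTCAA, which matches the top strand at positions 55–65; primer A anneals to the top strand there with its 3' end pointing upstream toward position 55.
Primer B (TGAGAGATTGG) matches the top strand directly at positions 183–193; it anneals to the bottom strand with its 3' end pointing downstream toward position 193.
The 3' ends diverge (primer A extends toward position 1, primer B toward position 212), so the primers never converge on a shared product.

No product — the primers' 3' ends point away from each other.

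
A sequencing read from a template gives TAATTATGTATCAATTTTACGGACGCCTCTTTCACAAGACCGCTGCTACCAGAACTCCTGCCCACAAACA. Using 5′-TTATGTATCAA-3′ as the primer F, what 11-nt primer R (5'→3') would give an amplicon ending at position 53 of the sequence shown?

The forward primer binds at positions 4–14; the product's 3' end on the top strand is position 53.
The reverse primer anneals to the top strand over positions 43–53, i.e. to CTGCTACCAGA.
Its sequence written 5'→3' is the reverse complement: TCTGGTAGCAG.

5'-TCTGGTAGCAG-3'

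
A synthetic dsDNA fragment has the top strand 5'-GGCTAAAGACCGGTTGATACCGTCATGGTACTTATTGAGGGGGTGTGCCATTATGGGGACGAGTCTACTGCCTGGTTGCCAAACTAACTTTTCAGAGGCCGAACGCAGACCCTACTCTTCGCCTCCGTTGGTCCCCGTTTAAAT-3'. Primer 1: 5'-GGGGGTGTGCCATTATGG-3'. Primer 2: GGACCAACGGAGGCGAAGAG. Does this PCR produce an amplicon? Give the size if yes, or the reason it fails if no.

Yes — a 96 bp product.

Primer 1 (GGGGGTGTGCCATTATGG) matches the top strand at positions 39–56; it acts as a forward primer.
Primer 2's reverse complement is CTCTTCGCCTCCGTTGGTCC, matching the top strand at positions 115–134; it acts as a reverse primer.
The 3' ends face each other across positions 39–134, giving a 96 bp product.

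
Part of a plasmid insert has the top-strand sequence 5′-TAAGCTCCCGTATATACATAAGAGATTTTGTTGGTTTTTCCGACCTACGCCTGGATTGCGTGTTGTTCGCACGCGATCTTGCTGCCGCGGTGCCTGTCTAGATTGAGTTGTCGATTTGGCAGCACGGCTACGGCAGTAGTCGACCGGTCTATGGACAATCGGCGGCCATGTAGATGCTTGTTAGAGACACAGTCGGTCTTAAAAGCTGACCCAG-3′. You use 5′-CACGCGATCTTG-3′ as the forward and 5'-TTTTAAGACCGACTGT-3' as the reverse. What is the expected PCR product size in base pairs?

135 bp

The forward primer matches the template at positions 70–81.
The reverse primer's reverse complement is ACAGTCGGTCTTAAAA, which matches the template at positions 189–204.
Amplicon spans positions 70–204: 135 bp.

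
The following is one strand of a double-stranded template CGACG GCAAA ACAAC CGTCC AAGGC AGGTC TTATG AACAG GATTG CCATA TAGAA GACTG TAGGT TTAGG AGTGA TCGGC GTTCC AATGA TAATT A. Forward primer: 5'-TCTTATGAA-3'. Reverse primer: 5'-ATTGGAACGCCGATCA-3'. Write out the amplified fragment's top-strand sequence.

Scanning the template, TCTTATGAA occurs at positions 29–37; this primer anneals to the bottom strand there with its 3' end pointing downstream.
Taking the reverse complement of ATTGGAACGCCGATCA gives TGATCGGCGTTCCAAT, found at positions 73–88 on the template; the primer anneals here to the top strand with its 3' end pointing upstream.
The product is the template from position 29 through 88 (60 bp).

5'-TCTTATGAACAGGATTGCCATATAGAAGACTGTAGGTTTAGGAGTGATCGGCGTTCCAAT-3'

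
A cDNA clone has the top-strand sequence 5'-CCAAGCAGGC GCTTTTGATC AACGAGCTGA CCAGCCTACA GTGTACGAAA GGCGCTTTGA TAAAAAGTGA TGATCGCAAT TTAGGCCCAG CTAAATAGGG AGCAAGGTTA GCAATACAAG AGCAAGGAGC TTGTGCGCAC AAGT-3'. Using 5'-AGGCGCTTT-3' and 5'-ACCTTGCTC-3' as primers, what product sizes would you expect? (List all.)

The forward primer AGGCGCTTT matches the top strand at positions 7–15, 50–58.
The reverse primer's reverse complement is GAGCAAGGT, matching at positions 100–108.
Each forward site pairs with the reverse site to give a product ending at position 108: sizes 102, 59 bp.

102 bp, 59 bp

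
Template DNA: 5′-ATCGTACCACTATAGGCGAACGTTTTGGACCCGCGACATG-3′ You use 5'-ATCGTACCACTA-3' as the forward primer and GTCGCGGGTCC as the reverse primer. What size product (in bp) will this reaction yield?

The forward primer matches the template at positions 1–12.
The reverse primer's reverse complement is GGACCCGCGAC, which matches the template at positions 27–37.
Product length = (reverse-primer end) − (forward-primer start) + 1 = 37 − 1 + 1 = 37 bp.

37 bp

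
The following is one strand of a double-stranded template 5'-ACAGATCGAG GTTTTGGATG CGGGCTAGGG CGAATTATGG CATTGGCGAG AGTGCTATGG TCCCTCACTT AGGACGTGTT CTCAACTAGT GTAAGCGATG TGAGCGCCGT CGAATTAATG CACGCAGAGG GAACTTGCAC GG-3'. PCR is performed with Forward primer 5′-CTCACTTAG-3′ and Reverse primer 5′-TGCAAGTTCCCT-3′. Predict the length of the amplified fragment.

76 bp

Forward primer CTCACTTAG is found on the top strand at positions 64–72.
Reverse complement of the reverse primer: AGGGAACTTGCA. This occurs on the top strand at positions 128–139.
The product runs from position 64 to position 139, so its length is 139 − 64 + 1 = 76 bp.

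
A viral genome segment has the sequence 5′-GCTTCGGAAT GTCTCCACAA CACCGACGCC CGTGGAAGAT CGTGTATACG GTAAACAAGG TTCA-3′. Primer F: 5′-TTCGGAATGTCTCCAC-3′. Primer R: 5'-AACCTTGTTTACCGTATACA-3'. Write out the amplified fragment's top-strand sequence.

Scanning the template, TTCGGAATGTCTCCAC occurs at positions 3–18; this primer anneals to the bottom strand there with its 3' end pointing downstream.
Taking the reverse complement of AACCTTGTTTACCGTATACA gives TGTATACGGTAAACAAGGTT, found at positions 43–62 on the template; the primer anneals here to the top strand with its 3' end pointing upstream.
The product is the template from position 3 through 62 (60 bp).

5'-TTCGGAATGTCTCCACAACACCGACGCCCGTGGAAGATCGTGTATACGGTAAACAAGGTT-3'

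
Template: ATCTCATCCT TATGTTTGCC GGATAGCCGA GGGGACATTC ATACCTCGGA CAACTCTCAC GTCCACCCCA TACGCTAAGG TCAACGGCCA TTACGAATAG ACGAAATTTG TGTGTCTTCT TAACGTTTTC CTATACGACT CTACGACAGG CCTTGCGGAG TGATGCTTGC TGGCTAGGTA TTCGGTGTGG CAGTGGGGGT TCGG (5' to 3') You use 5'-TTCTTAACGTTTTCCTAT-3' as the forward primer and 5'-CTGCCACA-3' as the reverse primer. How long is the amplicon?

77 bp

Scanning the template, TTCTTAACGTTTTCCTAT occurs at positions 117–134; this primer anneals to the bottom strand there with its 3' end pointing downstream.
Taking the reverse complement of CTGCCACA gives TGTGGCAG, found at positions 186–193 on the template; the primer anneals here to the top strand with its 3' end pointing upstream.
The product runs from position 117 to position 193, so its length is 193 − 117 + 1 = 77 bp.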